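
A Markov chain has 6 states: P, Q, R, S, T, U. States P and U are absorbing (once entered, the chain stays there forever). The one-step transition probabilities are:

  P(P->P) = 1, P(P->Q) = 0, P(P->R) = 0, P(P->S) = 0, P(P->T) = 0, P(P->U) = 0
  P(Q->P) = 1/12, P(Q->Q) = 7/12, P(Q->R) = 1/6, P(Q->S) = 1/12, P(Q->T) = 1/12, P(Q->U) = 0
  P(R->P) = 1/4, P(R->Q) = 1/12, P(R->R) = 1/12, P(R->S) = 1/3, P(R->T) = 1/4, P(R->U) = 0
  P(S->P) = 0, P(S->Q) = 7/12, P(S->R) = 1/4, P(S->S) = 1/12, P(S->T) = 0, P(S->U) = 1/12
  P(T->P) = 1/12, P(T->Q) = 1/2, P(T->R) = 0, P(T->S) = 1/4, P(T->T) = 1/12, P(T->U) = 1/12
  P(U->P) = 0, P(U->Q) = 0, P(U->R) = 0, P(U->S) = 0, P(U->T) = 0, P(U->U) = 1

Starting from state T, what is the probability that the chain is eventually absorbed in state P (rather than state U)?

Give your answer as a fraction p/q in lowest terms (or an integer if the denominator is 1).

Answer: 166/221

Derivation:
Let a_i = P(absorbed in P | start in state i).
Boundary conditions: a_P = 1, a_U = 0.
For each transient state i, a_i = sum_j P(i->j) * a_j:
  a_Q = 1/12*a_P + 7/12*a_Q + 1/6*a_R + 1/12*a_S + 1/12*a_T + 0*a_U
  a_R = 1/4*a_P + 1/12*a_Q + 1/12*a_R + 1/3*a_S + 1/4*a_T + 0*a_U
  a_S = 0*a_P + 7/12*a_Q + 1/4*a_R + 1/12*a_S + 0*a_T + 1/12*a_U
  a_T = 1/12*a_P + 1/2*a_Q + 0*a_R + 1/4*a_S + 1/12*a_T + 1/12*a_U

Substituting a_P = 1 and a_U = 0, rearrange to (I - Q) a = r where r[i] = P(i -> P):
  [5/12, -1/6, -1/12, -1/12] . (a_Q, a_R, a_S, a_T) = 1/12
  [-1/12, 11/12, -1/3, -1/4] . (a_Q, a_R, a_S, a_T) = 1/4
  [-7/12, -1/4, 11/12, 0] . (a_Q, a_R, a_S, a_T) = 0
  [-1/2, 0, -1/4, 11/12] . (a_Q, a_R, a_S, a_T) = 1/12

Solving yields:
  a_Q = 184/221
  a_R = 183/221
  a_S = 167/221
  a_T = 166/221

Starting state is T, so the absorption probability is a_T = 166/221.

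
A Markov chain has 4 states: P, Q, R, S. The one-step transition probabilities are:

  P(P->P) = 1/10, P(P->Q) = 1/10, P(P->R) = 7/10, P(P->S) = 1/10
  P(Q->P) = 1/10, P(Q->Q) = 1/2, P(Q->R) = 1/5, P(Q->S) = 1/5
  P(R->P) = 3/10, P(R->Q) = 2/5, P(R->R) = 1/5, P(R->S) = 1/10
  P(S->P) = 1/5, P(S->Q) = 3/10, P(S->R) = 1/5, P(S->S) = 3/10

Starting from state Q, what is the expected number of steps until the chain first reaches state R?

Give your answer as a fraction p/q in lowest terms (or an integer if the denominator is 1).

Let h_i = expected steps to first reach R from state i.
Boundary: h_R = 0.
First-step equations for the other states:
  h_P = 1 + 1/10*h_P + 1/10*h_Q + 7/10*h_R + 1/10*h_S
  h_Q = 1 + 1/10*h_P + 1/2*h_Q + 1/5*h_R + 1/5*h_S
  h_S = 1 + 1/5*h_P + 3/10*h_Q + 1/5*h_R + 3/10*h_S

Substituting h_R = 0 and rearranging gives the linear system (I - Q) h = 1:
  [9/10, -1/10, -1/10] . (h_P, h_Q, h_S) = 1
  [-1/10, 1/2, -1/5] . (h_P, h_Q, h_S) = 1
  [-1/5, -3/10, 7/10] . (h_P, h_Q, h_S) = 1

Solving yields:
  h_P = 460/237
  h_Q = 910/237
  h_S = 860/237

Starting state is Q, so the expected hitting time is h_Q = 910/237.

Answer: 910/237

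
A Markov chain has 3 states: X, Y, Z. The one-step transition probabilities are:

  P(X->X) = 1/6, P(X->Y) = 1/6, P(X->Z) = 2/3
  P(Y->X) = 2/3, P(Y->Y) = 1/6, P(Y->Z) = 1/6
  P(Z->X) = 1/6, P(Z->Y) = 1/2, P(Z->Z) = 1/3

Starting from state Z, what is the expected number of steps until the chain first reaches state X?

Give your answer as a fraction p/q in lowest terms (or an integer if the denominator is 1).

Answer: 48/17

Derivation:
Let h_i = expected steps to first reach X from state i.
Boundary: h_X = 0.
First-step equations for the other states:
  h_Y = 1 + 2/3*h_X + 1/6*h_Y + 1/6*h_Z
  h_Z = 1 + 1/6*h_X + 1/2*h_Y + 1/3*h_Z

Substituting h_X = 0 and rearranging gives the linear system (I - Q) h = 1:
  [5/6, -1/6] . (h_Y, h_Z) = 1
  [-1/2, 2/3] . (h_Y, h_Z) = 1

Solving yields:
  h_Y = 30/17
  h_Z = 48/17

Starting state is Z, so the expected hitting time is h_Z = 48/17.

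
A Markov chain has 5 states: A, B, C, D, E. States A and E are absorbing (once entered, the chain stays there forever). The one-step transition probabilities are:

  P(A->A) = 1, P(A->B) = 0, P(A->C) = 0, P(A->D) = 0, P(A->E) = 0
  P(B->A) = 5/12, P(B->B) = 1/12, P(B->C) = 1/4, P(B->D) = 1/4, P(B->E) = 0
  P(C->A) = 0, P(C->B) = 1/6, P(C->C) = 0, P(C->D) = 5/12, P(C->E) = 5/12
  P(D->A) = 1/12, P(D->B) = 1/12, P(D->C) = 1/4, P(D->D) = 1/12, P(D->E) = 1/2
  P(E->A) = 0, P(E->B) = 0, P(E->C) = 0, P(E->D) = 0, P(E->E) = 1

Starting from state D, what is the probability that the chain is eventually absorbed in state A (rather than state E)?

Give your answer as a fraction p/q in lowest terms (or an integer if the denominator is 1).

Answer: 3/16

Derivation:
Let a_i = P(absorbed in A | start in state i).
Boundary conditions: a_A = 1, a_E = 0.
For each transient state i, a_i = sum_j P(i->j) * a_j:
  a_B = 5/12*a_A + 1/12*a_B + 1/4*a_C + 1/4*a_D + 0*a_E
  a_C = 0*a_A + 1/6*a_B + 0*a_C + 5/12*a_D + 5/12*a_E
  a_D = 1/12*a_A + 1/12*a_B + 1/4*a_C + 1/12*a_D + 1/2*a_E

Substituting a_A = 1 and a_E = 0, rearrange to (I - Q) a = r where r[i] = P(i -> A):
  [11/12, -1/4, -1/4] . (a_B, a_C, a_D) = 5/12
  [-1/6, 1, -5/12] . (a_B, a_C, a_D) = 0
  [-1/12, -1/4, 11/12] . (a_B, a_C, a_D) = 1/12

Solving yields:
  a_B = 53/96
  a_C = 49/288
  a_D = 3/16

Starting state is D, so the absorption probability is a_D = 3/16.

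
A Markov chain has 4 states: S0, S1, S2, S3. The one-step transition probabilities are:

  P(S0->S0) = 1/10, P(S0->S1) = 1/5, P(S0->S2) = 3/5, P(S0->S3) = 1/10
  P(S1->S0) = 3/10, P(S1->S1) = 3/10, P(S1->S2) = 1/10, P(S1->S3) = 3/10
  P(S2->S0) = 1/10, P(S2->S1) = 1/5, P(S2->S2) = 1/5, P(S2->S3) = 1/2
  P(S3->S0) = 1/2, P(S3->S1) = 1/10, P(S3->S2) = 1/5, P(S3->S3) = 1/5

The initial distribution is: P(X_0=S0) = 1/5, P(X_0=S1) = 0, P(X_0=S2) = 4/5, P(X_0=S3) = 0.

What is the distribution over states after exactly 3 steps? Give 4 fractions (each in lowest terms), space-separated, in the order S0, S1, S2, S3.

Propagating the distribution step by step (d_{t+1} = d_t * P):
d_0 = (S0=1/5, S1=0, S2=4/5, S3=0)
  d_1[S0] = 1/5*1/10 + 0*3/10 + 4/5*1/10 + 0*1/2 = 1/10
  d_1[S1] = 1/5*1/5 + 0*3/10 + 4/5*1/5 + 0*1/10 = 1/5
  d_1[S2] = 1/5*3/5 + 0*1/10 + 4/5*1/5 + 0*1/5 = 7/25
  d_1[S3] = 1/5*1/10 + 0*3/10 + 4/5*1/2 + 0*1/5 = 21/50
d_1 = (S0=1/10, S1=1/5, S2=7/25, S3=21/50)
  d_2[S0] = 1/10*1/10 + 1/5*3/10 + 7/25*1/10 + 21/50*1/2 = 77/250
  d_2[S1] = 1/10*1/5 + 1/5*3/10 + 7/25*1/5 + 21/50*1/10 = 89/500
  d_2[S2] = 1/10*3/5 + 1/5*1/10 + 7/25*1/5 + 21/50*1/5 = 11/50
  d_2[S3] = 1/10*1/10 + 1/5*3/10 + 7/25*1/2 + 21/50*1/5 = 147/500
d_2 = (S0=77/250, S1=89/500, S2=11/50, S3=147/500)
  d_3[S0] = 77/250*1/10 + 89/500*3/10 + 11/50*1/10 + 147/500*1/2 = 633/2500
  d_3[S1] = 77/250*1/5 + 89/500*3/10 + 11/50*1/5 + 147/500*1/10 = 471/2500
  d_3[S2] = 77/250*3/5 + 89/500*1/10 + 11/50*1/5 + 147/500*1/5 = 1527/5000
  d_3[S3] = 77/250*1/10 + 89/500*3/10 + 11/50*1/2 + 147/500*1/5 = 253/1000
d_3 = (S0=633/2500, S1=471/2500, S2=1527/5000, S3=253/1000)

Answer: 633/2500 471/2500 1527/5000 253/1000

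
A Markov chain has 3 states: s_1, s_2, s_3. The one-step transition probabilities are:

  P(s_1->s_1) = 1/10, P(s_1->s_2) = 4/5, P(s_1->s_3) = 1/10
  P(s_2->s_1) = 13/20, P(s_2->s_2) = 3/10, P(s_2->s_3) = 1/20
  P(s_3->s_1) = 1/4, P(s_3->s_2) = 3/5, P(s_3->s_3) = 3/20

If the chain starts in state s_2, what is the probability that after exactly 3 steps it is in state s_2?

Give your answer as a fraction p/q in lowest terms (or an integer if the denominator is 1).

Computing P^3 by repeated multiplication:
P^1 =
  s_1: [1/10, 4/5, 1/10]
  s_2: [13/20, 3/10, 1/20]
  s_3: [1/4, 3/5, 3/20]
P^2 =
  s_1: [111/200, 19/50, 13/200]
  s_2: [109/400, 16/25, 7/80]
  s_3: [181/400, 47/100, 31/400]
P^3 =
  s_1: [51/160, 597/1000, 337/4000]
  s_2: [3721/8000, 37/80, 579/8000]
  s_3: [2961/8000, 1099/2000, 643/8000]

(P^3)[s_2 -> s_2] = 37/80

Answer: 37/80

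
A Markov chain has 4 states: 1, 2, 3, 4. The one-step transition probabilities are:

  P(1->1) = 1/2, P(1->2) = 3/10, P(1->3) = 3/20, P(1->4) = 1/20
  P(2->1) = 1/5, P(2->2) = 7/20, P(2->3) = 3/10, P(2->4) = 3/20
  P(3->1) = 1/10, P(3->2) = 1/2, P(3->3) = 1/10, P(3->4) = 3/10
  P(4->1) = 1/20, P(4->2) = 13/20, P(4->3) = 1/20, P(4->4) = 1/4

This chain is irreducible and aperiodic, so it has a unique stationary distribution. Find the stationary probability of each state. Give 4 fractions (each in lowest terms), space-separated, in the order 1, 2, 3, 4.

Answer: 1332/5999 2512/5999 1117/5999 1038/5999

Derivation:
The stationary distribution satisfies pi = pi * P, i.e.:
  pi_1 = 1/2*pi_1 + 1/5*pi_2 + 1/10*pi_3 + 1/20*pi_4
  pi_2 = 3/10*pi_1 + 7/20*pi_2 + 1/2*pi_3 + 13/20*pi_4
  pi_3 = 3/20*pi_1 + 3/10*pi_2 + 1/10*pi_3 + 1/20*pi_4
  pi_4 = 1/20*pi_1 + 3/20*pi_2 + 3/10*pi_3 + 1/4*pi_4
with normalization: pi_1 + pi_2 + pi_3 + pi_4 = 1.

Using the first 3 balance equations plus normalization, the linear system A*pi = b is:
  [-1/2, 1/5, 1/10, 1/20] . pi = 0
  [3/10, -13/20, 1/2, 13/20] . pi = 0
  [3/20, 3/10, -9/10, 1/20] . pi = 0
  [1, 1, 1, 1] . pi = 1

Solving yields:
  pi_1 = 1332/5999
  pi_2 = 2512/5999
  pi_3 = 1117/5999
  pi_4 = 1038/5999

Verification (pi * P):
  1332/5999*1/2 + 2512/5999*1/5 + 1117/5999*1/10 + 1038/5999*1/20 = 1332/5999 = pi_1  (ok)
  1332/5999*3/10 + 2512/5999*7/20 + 1117/5999*1/2 + 1038/5999*13/20 = 2512/5999 = pi_2  (ok)
  1332/5999*3/20 + 2512/5999*3/10 + 1117/5999*1/10 + 1038/5999*1/20 = 1117/5999 = pi_3  (ok)
  1332/5999*1/20 + 2512/5999*3/20 + 1117/5999*3/10 + 1038/5999*1/4 = 1038/5999 = pi_4  (ok)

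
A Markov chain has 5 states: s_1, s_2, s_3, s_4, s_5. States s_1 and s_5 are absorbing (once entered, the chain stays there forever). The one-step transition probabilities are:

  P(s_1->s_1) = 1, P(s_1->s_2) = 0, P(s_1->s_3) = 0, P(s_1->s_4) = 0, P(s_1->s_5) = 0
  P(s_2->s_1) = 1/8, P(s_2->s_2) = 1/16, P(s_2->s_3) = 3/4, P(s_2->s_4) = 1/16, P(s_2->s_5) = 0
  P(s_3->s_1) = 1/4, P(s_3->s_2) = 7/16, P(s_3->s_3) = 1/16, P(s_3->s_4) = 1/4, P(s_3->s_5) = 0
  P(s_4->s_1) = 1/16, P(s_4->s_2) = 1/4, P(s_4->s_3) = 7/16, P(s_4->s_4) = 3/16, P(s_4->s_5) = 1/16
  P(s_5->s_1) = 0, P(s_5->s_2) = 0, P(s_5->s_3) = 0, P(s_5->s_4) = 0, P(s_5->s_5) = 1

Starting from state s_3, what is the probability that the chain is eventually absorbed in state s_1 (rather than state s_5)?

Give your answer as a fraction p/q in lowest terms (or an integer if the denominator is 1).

Let a_i = P(absorbed in s_1 | start in state i).
Boundary conditions: a_s_1 = 1, a_s_5 = 0.
For each transient state i, a_i = sum_j P(i->j) * a_j:
  a_s_2 = 1/8*a_s_1 + 1/16*a_s_2 + 3/4*a_s_3 + 1/16*a_s_4 + 0*a_s_5
  a_s_3 = 1/4*a_s_1 + 7/16*a_s_2 + 1/16*a_s_3 + 1/4*a_s_4 + 0*a_s_5
  a_s_4 = 1/16*a_s_1 + 1/4*a_s_2 + 7/16*a_s_3 + 3/16*a_s_4 + 1/16*a_s_5

Substituting a_s_1 = 1 and a_s_5 = 0, rearrange to (I - Q) a = r where r[i] = P(i -> s_1):
  [15/16, -3/4, -1/16] . (a_s_2, a_s_3, a_s_4) = 1/8
  [-7/16, 15/16, -1/4] . (a_s_2, a_s_3, a_s_4) = 1/4
  [-1/4, -7/16, 13/16] . (a_s_2, a_s_3, a_s_4) = 1/16

Solving yields:
  a_s_2 = 1049/1112
  a_s_3 = 1045/1112
  a_s_4 = 971/1112

Starting state is s_3, so the absorption probability is a_s_3 = 1045/1112.

Answer: 1045/1112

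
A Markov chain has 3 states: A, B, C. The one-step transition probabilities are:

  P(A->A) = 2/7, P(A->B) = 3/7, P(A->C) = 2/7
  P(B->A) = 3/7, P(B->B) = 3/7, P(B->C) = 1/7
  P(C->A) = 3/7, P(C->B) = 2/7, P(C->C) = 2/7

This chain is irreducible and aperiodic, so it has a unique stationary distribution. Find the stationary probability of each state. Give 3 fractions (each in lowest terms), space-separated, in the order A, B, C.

The stationary distribution satisfies pi = pi * P, i.e.:
  pi_A = 2/7*pi_A + 3/7*pi_B + 3/7*pi_C
  pi_B = 3/7*pi_A + 3/7*pi_B + 2/7*pi_C
  pi_C = 2/7*pi_A + 1/7*pi_B + 2/7*pi_C
with normalization: pi_A + pi_B + pi_C = 1.

Using the first 2 balance equations plus normalization, the linear system A*pi = b is:
  [-5/7, 3/7, 3/7] . pi = 0
  [3/7, -4/7, 2/7] . pi = 0
  [1, 1, 1] . pi = 1

Solving yields:
  pi_A = 3/8
  pi_B = 19/48
  pi_C = 11/48

Verification (pi * P):
  3/8*2/7 + 19/48*3/7 + 11/48*3/7 = 3/8 = pi_A  (ok)
  3/8*3/7 + 19/48*3/7 + 11/48*2/7 = 19/48 = pi_B  (ok)
  3/8*2/7 + 19/48*1/7 + 11/48*2/7 = 11/48 = pi_C  (ok)

Answer: 3/8 19/48 11/48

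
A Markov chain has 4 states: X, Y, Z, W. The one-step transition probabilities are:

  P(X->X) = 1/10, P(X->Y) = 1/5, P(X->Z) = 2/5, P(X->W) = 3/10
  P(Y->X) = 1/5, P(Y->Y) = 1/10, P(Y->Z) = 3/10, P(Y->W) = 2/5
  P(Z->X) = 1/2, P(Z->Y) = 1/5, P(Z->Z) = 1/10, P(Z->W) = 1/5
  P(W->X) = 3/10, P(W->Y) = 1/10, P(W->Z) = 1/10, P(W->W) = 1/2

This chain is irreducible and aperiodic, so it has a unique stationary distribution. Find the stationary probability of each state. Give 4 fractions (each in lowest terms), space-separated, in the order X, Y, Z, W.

The stationary distribution satisfies pi = pi * P, i.e.:
  pi_X = 1/10*pi_X + 1/5*pi_Y + 1/2*pi_Z + 3/10*pi_W
  pi_Y = 1/5*pi_X + 1/10*pi_Y + 1/5*pi_Z + 1/10*pi_W
  pi_Z = 2/5*pi_X + 3/10*pi_Y + 1/10*pi_Z + 1/10*pi_W
  pi_W = 3/10*pi_X + 2/5*pi_Y + 1/5*pi_Z + 1/2*pi_W
with normalization: pi_X + pi_Y + pi_Z + pi_W = 1.

Using the first 3 balance equations plus normalization, the linear system A*pi = b is:
  [-9/10, 1/5, 1/2, 3/10] . pi = 0
  [1/5, -9/10, 1/5, 1/10] . pi = 0
  [2/5, 3/10, -9/10, 1/10] . pi = 0
  [1, 1, 1, 1] . pi = 1

Solving yields:
  pi_X = 307/1125
  pi_Y = 167/1125
  pi_Z = 238/1125
  pi_W = 413/1125

Verification (pi * P):
  307/1125*1/10 + 167/1125*1/5 + 238/1125*1/2 + 413/1125*3/10 = 307/1125 = pi_X  (ok)
  307/1125*1/5 + 167/1125*1/10 + 238/1125*1/5 + 413/1125*1/10 = 167/1125 = pi_Y  (ok)
  307/1125*2/5 + 167/1125*3/10 + 238/1125*1/10 + 413/1125*1/10 = 238/1125 = pi_Z  (ok)
  307/1125*3/10 + 167/1125*2/5 + 238/1125*1/5 + 413/1125*1/2 = 413/1125 = pi_W  (ok)

Answer: 307/1125 167/1125 238/1125 413/1125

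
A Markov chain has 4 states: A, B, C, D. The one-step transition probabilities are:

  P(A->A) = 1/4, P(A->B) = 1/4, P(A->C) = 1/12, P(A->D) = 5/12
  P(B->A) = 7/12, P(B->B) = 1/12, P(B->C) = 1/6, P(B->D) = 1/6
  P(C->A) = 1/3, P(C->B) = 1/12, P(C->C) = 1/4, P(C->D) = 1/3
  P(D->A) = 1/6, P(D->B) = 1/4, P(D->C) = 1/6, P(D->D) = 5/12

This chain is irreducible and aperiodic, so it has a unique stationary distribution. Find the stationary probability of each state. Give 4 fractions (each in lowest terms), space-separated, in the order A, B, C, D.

The stationary distribution satisfies pi = pi * P, i.e.:
  pi_A = 1/4*pi_A + 7/12*pi_B + 1/3*pi_C + 1/6*pi_D
  pi_B = 1/4*pi_A + 1/12*pi_B + 1/12*pi_C + 1/4*pi_D
  pi_C = 1/12*pi_A + 1/6*pi_B + 1/4*pi_C + 1/6*pi_D
  pi_D = 5/12*pi_A + 1/6*pi_B + 1/3*pi_C + 5/12*pi_D
with normalization: pi_A + pi_B + pi_C + pi_D = 1.

Using the first 3 balance equations plus normalization, the linear system A*pi = b is:
  [-3/4, 7/12, 1/3, 1/6] . pi = 0
  [1/4, -11/12, 1/12, 1/4] . pi = 0
  [1/12, 1/6, -3/4, 1/6] . pi = 0
  [1, 1, 1, 1] . pi = 1

Solving yields:
  pi_A = 509/1712
  pi_B = 329/1712
  pi_C = 265/1712
  pi_D = 609/1712

Verification (pi * P):
  509/1712*1/4 + 329/1712*7/12 + 265/1712*1/3 + 609/1712*1/6 = 509/1712 = pi_A  (ok)
  509/1712*1/4 + 329/1712*1/12 + 265/1712*1/12 + 609/1712*1/4 = 329/1712 = pi_B  (ok)
  509/1712*1/12 + 329/1712*1/6 + 265/1712*1/4 + 609/1712*1/6 = 265/1712 = pi_C  (ok)
  509/1712*5/12 + 329/1712*1/6 + 265/1712*1/3 + 609/1712*5/12 = 609/1712 = pi_D  (ok)

Answer: 509/1712 329/1712 265/1712 609/1712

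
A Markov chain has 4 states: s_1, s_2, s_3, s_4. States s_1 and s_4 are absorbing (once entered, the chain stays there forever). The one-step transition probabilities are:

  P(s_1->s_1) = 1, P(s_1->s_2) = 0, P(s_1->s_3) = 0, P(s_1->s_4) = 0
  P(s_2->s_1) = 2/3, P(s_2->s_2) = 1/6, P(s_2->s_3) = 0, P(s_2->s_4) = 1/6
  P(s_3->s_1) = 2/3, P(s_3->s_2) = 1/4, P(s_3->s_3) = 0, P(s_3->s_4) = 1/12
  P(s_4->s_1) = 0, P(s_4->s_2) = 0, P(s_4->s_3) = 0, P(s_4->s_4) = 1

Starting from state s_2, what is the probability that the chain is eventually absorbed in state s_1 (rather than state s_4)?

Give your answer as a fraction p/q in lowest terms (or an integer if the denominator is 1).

Answer: 4/5

Derivation:
Let a_i = P(absorbed in s_1 | start in state i).
Boundary conditions: a_s_1 = 1, a_s_4 = 0.
For each transient state i, a_i = sum_j P(i->j) * a_j:
  a_s_2 = 2/3*a_s_1 + 1/6*a_s_2 + 0*a_s_3 + 1/6*a_s_4
  a_s_3 = 2/3*a_s_1 + 1/4*a_s_2 + 0*a_s_3 + 1/12*a_s_4

Substituting a_s_1 = 1 and a_s_4 = 0, rearrange to (I - Q) a = r where r[i] = P(i -> s_1):
  [5/6, 0] . (a_s_2, a_s_3) = 2/3
  [-1/4, 1] . (a_s_2, a_s_3) = 2/3

Solving yields:
  a_s_2 = 4/5
  a_s_3 = 13/15

Starting state is s_2, so the absorption probability is a_s_2 = 4/5.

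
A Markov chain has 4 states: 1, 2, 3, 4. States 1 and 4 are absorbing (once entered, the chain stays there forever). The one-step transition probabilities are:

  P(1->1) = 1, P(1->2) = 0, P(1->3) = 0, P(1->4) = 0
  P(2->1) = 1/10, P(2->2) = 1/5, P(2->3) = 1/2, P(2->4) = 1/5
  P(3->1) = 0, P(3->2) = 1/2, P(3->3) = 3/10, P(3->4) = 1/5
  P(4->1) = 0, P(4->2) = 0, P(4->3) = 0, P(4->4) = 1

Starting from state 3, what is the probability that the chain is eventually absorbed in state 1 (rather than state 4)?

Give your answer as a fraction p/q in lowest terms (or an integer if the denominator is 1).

Answer: 5/31

Derivation:
Let a_i = P(absorbed in 1 | start in state i).
Boundary conditions: a_1 = 1, a_4 = 0.
For each transient state i, a_i = sum_j P(i->j) * a_j:
  a_2 = 1/10*a_1 + 1/5*a_2 + 1/2*a_3 + 1/5*a_4
  a_3 = 0*a_1 + 1/2*a_2 + 3/10*a_3 + 1/5*a_4

Substituting a_1 = 1 and a_4 = 0, rearrange to (I - Q) a = r where r[i] = P(i -> 1):
  [4/5, -1/2] . (a_2, a_3) = 1/10
  [-1/2, 7/10] . (a_2, a_3) = 0

Solving yields:
  a_2 = 7/31
  a_3 = 5/31

Starting state is 3, so the absorption probability is a_3 = 5/31.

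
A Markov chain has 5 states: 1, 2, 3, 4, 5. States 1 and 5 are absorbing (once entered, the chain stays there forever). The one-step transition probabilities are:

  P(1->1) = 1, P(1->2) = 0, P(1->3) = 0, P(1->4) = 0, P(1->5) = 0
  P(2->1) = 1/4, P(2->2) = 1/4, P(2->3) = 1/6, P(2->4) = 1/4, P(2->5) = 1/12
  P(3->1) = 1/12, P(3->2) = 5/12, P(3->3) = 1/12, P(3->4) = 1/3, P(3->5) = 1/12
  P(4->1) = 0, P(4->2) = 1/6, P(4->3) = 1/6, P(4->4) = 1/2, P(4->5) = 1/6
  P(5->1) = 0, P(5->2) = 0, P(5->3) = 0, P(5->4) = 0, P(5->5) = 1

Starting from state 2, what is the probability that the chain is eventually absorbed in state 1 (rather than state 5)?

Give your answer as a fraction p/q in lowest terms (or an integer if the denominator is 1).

Let a_i = P(absorbed in 1 | start in state i).
Boundary conditions: a_1 = 1, a_5 = 0.
For each transient state i, a_i = sum_j P(i->j) * a_j:
  a_2 = 1/4*a_1 + 1/4*a_2 + 1/6*a_3 + 1/4*a_4 + 1/12*a_5
  a_3 = 1/12*a_1 + 5/12*a_2 + 1/12*a_3 + 1/3*a_4 + 1/12*a_5
  a_4 = 0*a_1 + 1/6*a_2 + 1/6*a_3 + 1/2*a_4 + 1/6*a_5

Substituting a_1 = 1 and a_5 = 0, rearrange to (I - Q) a = r where r[i] = P(i -> 1):
  [3/4, -1/6, -1/4] . (a_2, a_3, a_4) = 1/4
  [-5/12, 11/12, -1/3] . (a_2, a_3, a_4) = 1/12
  [-1/6, -1/6, 1/2] . (a_2, a_3, a_4) = 0

Solving yields:
  a_2 = 96/175
  a_3 = 81/175
  a_4 = 59/175

Starting state is 2, so the absorption probability is a_2 = 96/175.

Answer: 96/175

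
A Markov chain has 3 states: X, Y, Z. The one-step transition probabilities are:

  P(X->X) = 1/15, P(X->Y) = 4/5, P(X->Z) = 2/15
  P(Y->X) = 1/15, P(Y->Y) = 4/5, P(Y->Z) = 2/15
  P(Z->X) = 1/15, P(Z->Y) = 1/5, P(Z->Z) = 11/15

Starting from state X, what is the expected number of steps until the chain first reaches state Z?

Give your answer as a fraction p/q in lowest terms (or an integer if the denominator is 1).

Answer: 15/2

Derivation:
Let h_i = expected steps to first reach Z from state i.
Boundary: h_Z = 0.
First-step equations for the other states:
  h_X = 1 + 1/15*h_X + 4/5*h_Y + 2/15*h_Z
  h_Y = 1 + 1/15*h_X + 4/5*h_Y + 2/15*h_Z

Substituting h_Z = 0 and rearranging gives the linear system (I - Q) h = 1:
  [14/15, -4/5] . (h_X, h_Y) = 1
  [-1/15, 1/5] . (h_X, h_Y) = 1

Solving yields:
  h_X = 15/2
  h_Y = 15/2

Starting state is X, so the expected hitting time is h_X = 15/2.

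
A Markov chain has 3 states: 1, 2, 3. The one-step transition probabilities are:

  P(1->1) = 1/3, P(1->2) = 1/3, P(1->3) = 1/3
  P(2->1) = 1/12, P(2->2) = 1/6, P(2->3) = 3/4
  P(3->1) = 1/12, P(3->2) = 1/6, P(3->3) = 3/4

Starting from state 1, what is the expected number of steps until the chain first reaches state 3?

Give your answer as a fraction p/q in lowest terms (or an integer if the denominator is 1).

Let h_i = expected steps to first reach 3 from state i.
Boundary: h_3 = 0.
First-step equations for the other states:
  h_1 = 1 + 1/3*h_1 + 1/3*h_2 + 1/3*h_3
  h_2 = 1 + 1/12*h_1 + 1/6*h_2 + 3/4*h_3

Substituting h_3 = 0 and rearranging gives the linear system (I - Q) h = 1:
  [2/3, -1/3] . (h_1, h_2) = 1
  [-1/12, 5/6] . (h_1, h_2) = 1

Solving yields:
  h_1 = 42/19
  h_2 = 27/19

Starting state is 1, so the expected hitting time is h_1 = 42/19.

Answer: 42/19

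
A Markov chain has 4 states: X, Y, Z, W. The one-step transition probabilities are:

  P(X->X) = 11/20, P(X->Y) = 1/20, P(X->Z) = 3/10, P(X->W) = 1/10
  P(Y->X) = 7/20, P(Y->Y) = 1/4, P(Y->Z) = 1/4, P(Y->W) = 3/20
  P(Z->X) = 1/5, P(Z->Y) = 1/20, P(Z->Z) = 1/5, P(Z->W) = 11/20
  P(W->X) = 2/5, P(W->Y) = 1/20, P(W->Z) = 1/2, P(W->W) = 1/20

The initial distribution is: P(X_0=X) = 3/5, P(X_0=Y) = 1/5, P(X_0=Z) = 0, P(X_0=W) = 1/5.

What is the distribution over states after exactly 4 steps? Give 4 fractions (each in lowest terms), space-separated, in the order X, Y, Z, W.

Answer: 314623/800000 196/3125 6173/20000 188281/800000

Derivation:
Propagating the distribution step by step (d_{t+1} = d_t * P):
d_0 = (X=3/5, Y=1/5, Z=0, W=1/5)
  d_1[X] = 3/5*11/20 + 1/5*7/20 + 0*1/5 + 1/5*2/5 = 12/25
  d_1[Y] = 3/5*1/20 + 1/5*1/4 + 0*1/20 + 1/5*1/20 = 9/100
  d_1[Z] = 3/5*3/10 + 1/5*1/4 + 0*1/5 + 1/5*1/2 = 33/100
  d_1[W] = 3/5*1/10 + 1/5*3/20 + 0*11/20 + 1/5*1/20 = 1/10
d_1 = (X=12/25, Y=9/100, Z=33/100, W=1/10)
  d_2[X] = 12/25*11/20 + 9/100*7/20 + 33/100*1/5 + 1/10*2/5 = 803/2000
  d_2[Y] = 12/25*1/20 + 9/100*1/4 + 33/100*1/20 + 1/10*1/20 = 17/250
  d_2[Z] = 12/25*3/10 + 9/100*1/4 + 33/100*1/5 + 1/10*1/2 = 113/400
  d_2[W] = 12/25*1/10 + 9/100*3/20 + 33/100*11/20 + 1/10*1/20 = 31/125
d_2 = (X=803/2000, Y=17/250, Z=113/400, W=31/125)
  d_3[X] = 803/2000*11/20 + 17/250*7/20 + 113/400*1/5 + 31/125*2/5 = 16013/40000
  d_3[Y] = 803/2000*1/20 + 17/250*1/4 + 113/400*1/20 + 31/125*1/20 = 159/2500
  d_3[Z] = 803/2000*3/10 + 17/250*1/4 + 113/400*1/5 + 31/125*1/2 = 6359/20000
  d_3[W] = 803/2000*1/10 + 17/250*3/20 + 113/400*11/20 + 31/125*1/20 = 349/1600
d_3 = (X=16013/40000, Y=159/2500, Z=6359/20000, W=349/1600)
  d_4[X] = 16013/40000*11/20 + 159/2500*7/20 + 6359/20000*1/5 + 349/1600*2/5 = 314623/800000
  d_4[Y] = 16013/40000*1/20 + 159/2500*1/4 + 6359/20000*1/20 + 349/1600*1/20 = 196/3125
  d_4[Z] = 16013/40000*3/10 + 159/2500*1/4 + 6359/20000*1/5 + 349/1600*1/2 = 6173/20000
  d_4[W] = 16013/40000*1/10 + 159/2500*3/20 + 6359/20000*11/20 + 349/1600*1/20 = 188281/800000
d_4 = (X=314623/800000, Y=196/3125, Z=6173/20000, W=188281/800000)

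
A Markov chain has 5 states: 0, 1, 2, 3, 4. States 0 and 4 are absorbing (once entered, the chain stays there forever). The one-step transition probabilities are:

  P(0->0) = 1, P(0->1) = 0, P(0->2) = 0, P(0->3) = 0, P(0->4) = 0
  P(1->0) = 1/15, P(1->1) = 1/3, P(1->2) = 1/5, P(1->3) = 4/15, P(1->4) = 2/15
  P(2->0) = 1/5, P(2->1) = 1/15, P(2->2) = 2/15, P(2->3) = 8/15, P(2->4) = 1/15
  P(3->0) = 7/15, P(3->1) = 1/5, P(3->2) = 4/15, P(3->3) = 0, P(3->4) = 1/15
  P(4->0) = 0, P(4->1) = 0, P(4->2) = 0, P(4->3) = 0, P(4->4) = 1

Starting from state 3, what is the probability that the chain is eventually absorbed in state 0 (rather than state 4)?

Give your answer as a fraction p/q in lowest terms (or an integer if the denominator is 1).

Let a_i = P(absorbed in 0 | start in state i).
Boundary conditions: a_0 = 1, a_4 = 0.
For each transient state i, a_i = sum_j P(i->j) * a_j:
  a_1 = 1/15*a_0 + 1/3*a_1 + 1/5*a_2 + 4/15*a_3 + 2/15*a_4
  a_2 = 1/5*a_0 + 1/15*a_1 + 2/15*a_2 + 8/15*a_3 + 1/15*a_4
  a_3 = 7/15*a_0 + 1/5*a_1 + 4/15*a_2 + 0*a_3 + 1/15*a_4

Substituting a_0 = 1 and a_4 = 0, rearrange to (I - Q) a = r where r[i] = P(i -> 0):
  [2/3, -1/5, -4/15] . (a_1, a_2, a_3) = 1/15
  [-1/15, 13/15, -8/15] . (a_1, a_2, a_3) = 1/5
  [-1/5, -4/15, 1] . (a_1, a_2, a_3) = 7/15

Solving yields:
  a_1 = 878/1341
  a_2 = 347/447
  a_3 = 1079/1341

Starting state is 3, so the absorption probability is a_3 = 1079/1341.

Answer: 1079/1341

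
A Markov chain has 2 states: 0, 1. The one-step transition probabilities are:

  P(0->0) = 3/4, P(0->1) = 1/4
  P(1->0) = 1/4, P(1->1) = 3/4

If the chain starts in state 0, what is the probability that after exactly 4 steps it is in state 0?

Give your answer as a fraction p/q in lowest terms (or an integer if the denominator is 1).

Computing P^4 by repeated multiplication:
P^1 =
  0: [3/4, 1/4]
  1: [1/4, 3/4]
P^2 =
  0: [5/8, 3/8]
  1: [3/8, 5/8]
P^3 =
  0: [9/16, 7/16]
  1: [7/16, 9/16]
P^4 =
  0: [17/32, 15/32]
  1: [15/32, 17/32]

(P^4)[0 -> 0] = 17/32

Answer: 17/32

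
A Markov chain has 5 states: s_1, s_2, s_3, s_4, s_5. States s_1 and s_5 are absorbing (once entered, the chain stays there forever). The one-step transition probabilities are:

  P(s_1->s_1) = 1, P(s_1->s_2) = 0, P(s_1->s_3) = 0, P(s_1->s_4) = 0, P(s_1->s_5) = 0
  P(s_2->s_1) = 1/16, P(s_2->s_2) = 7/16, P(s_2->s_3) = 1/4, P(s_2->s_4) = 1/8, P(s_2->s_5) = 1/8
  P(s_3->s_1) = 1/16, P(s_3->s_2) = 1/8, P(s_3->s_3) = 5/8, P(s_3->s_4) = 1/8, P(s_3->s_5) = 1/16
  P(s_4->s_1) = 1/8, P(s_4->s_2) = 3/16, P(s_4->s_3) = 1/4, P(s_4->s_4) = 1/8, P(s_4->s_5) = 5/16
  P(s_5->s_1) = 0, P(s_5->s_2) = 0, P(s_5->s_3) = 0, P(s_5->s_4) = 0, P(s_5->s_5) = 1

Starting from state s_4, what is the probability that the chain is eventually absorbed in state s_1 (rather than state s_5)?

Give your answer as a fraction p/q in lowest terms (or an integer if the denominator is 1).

Answer: 83/248

Derivation:
Let a_i = P(absorbed in s_1 | start in state i).
Boundary conditions: a_s_1 = 1, a_s_5 = 0.
For each transient state i, a_i = sum_j P(i->j) * a_j:
  a_s_2 = 1/16*a_s_1 + 7/16*a_s_2 + 1/4*a_s_3 + 1/8*a_s_4 + 1/8*a_s_5
  a_s_3 = 1/16*a_s_1 + 1/8*a_s_2 + 5/8*a_s_3 + 1/8*a_s_4 + 1/16*a_s_5
  a_s_4 = 1/8*a_s_1 + 3/16*a_s_2 + 1/4*a_s_3 + 1/8*a_s_4 + 5/16*a_s_5

Substituting a_s_1 = 1 and a_s_5 = 0, rearrange to (I - Q) a = r where r[i] = P(i -> s_1):
  [9/16, -1/4, -1/8] . (a_s_2, a_s_3, a_s_4) = 1/16
  [-1/8, 3/8, -1/8] . (a_s_2, a_s_3, a_s_4) = 1/16
  [-3/16, -1/4, 7/8] . (a_s_2, a_s_3, a_s_4) = 1/8

Solving yields:
  a_s_2 = 45/124
  a_s_3 = 99/248
  a_s_4 = 83/248

Starting state is s_4, so the absorption probability is a_s_4 = 83/248.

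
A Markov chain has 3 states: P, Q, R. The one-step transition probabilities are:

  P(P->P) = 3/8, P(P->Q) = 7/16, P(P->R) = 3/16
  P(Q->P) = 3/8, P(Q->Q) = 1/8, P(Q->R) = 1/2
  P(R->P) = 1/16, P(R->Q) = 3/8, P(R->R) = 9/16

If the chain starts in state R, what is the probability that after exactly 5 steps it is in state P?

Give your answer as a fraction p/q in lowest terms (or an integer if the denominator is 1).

Computing P^5 by repeated multiplication:
P^1 =
  P: [3/8, 7/16, 3/16]
  Q: [3/8, 1/8, 1/2]
  R: [1/16, 3/8, 9/16]
P^2 =
  P: [81/256, 37/128, 101/256]
  Q: [7/32, 47/128, 53/128]
  R: [51/256, 73/256, 33/64]
P^3 =
  P: [1031/4096, 1321/4096, 109/256]
  Q: [503/2048, 19/64, 937/2048]
  R: [219/1024, 1295/4096, 1925/4096]
P^4 =
  P: [991/4096, 20323/65536, 29357/65536]
  Q: [7603/32768, 10359/32768, 7403/16384]
  R: [14951/65536, 1267/4096, 30313/65536]
P^5 =
  P: [246431/1048576, 81945/262144, 474365/1048576]
  Q: [61289/262144, 162775/524288, 238935/524288]
  R: [241651/1048576, 327079/1048576, 239923/524288]

(P^5)[R -> P] = 241651/1048576

Answer: 241651/1048576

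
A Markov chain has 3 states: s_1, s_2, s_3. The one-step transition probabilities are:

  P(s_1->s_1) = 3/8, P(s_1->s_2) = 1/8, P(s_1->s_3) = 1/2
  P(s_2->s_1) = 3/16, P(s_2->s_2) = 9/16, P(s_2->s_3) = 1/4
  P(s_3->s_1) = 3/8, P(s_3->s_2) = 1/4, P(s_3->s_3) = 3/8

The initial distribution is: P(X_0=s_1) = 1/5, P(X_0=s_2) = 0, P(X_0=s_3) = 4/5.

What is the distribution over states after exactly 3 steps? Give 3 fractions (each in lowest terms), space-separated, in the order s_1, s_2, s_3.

Answer: 663/2048 3009/10240 979/2560

Derivation:
Propagating the distribution step by step (d_{t+1} = d_t * P):
d_0 = (s_1=1/5, s_2=0, s_3=4/5)
  d_1[s_1] = 1/5*3/8 + 0*3/16 + 4/5*3/8 = 3/8
  d_1[s_2] = 1/5*1/8 + 0*9/16 + 4/5*1/4 = 9/40
  d_1[s_3] = 1/5*1/2 + 0*1/4 + 4/5*3/8 = 2/5
d_1 = (s_1=3/8, s_2=9/40, s_3=2/5)
  d_2[s_1] = 3/8*3/8 + 9/40*3/16 + 2/5*3/8 = 213/640
  d_2[s_2] = 3/8*1/8 + 9/40*9/16 + 2/5*1/4 = 35/128
  d_2[s_3] = 3/8*1/2 + 9/40*1/4 + 2/5*3/8 = 63/160
d_2 = (s_1=213/640, s_2=35/128, s_3=63/160)
  d_3[s_1] = 213/640*3/8 + 35/128*3/16 + 63/160*3/8 = 663/2048
  d_3[s_2] = 213/640*1/8 + 35/128*9/16 + 63/160*1/4 = 3009/10240
  d_3[s_3] = 213/640*1/2 + 35/128*1/4 + 63/160*3/8 = 979/2560
d_3 = (s_1=663/2048, s_2=3009/10240, s_3=979/2560)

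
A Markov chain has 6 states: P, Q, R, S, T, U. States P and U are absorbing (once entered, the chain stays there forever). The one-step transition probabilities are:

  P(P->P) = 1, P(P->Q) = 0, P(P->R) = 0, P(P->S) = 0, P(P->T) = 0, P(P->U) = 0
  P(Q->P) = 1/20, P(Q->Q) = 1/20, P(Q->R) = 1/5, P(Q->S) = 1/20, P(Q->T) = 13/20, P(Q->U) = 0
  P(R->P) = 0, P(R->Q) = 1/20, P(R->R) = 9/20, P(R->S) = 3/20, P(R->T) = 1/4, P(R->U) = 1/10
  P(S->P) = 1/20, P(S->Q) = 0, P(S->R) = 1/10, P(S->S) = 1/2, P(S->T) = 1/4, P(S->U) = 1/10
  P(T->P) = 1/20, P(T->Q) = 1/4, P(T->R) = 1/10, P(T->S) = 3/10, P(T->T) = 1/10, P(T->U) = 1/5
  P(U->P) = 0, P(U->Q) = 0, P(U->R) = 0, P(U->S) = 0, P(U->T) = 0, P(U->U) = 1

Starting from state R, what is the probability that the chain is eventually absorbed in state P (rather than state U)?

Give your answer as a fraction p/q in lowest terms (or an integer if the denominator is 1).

Answer: 3367/16241

Derivation:
Let a_i = P(absorbed in P | start in state i).
Boundary conditions: a_P = 1, a_U = 0.
For each transient state i, a_i = sum_j P(i->j) * a_j:
  a_Q = 1/20*a_P + 1/20*a_Q + 1/5*a_R + 1/20*a_S + 13/20*a_T + 0*a_U
  a_R = 0*a_P + 1/20*a_Q + 9/20*a_R + 3/20*a_S + 1/4*a_T + 1/10*a_U
  a_S = 1/20*a_P + 0*a_Q + 1/10*a_R + 1/2*a_S + 1/4*a_T + 1/10*a_U
  a_T = 1/20*a_P + 1/4*a_Q + 1/10*a_R + 3/10*a_S + 1/10*a_T + 1/5*a_U

Substituting a_P = 1 and a_U = 0, rearrange to (I - Q) a = r where r[i] = P(i -> P):
  [19/20, -1/5, -1/20, -13/20] . (a_Q, a_R, a_S, a_T) = 1/20
  [-1/20, 11/20, -3/20, -1/4] . (a_Q, a_R, a_S, a_T) = 0
  [0, -1/10, 1/2, -1/4] . (a_Q, a_R, a_S, a_T) = 1/20
  [-1/4, -1/10, -3/10, 9/10] . (a_Q, a_R, a_S, a_T) = 1/20

Solving yields:
  a_Q = 4489/16241
  a_R = 3367/16241
  a_S = 4271/16241
  a_T = 3947/16241

Starting state is R, so the absorption probability is a_R = 3367/16241.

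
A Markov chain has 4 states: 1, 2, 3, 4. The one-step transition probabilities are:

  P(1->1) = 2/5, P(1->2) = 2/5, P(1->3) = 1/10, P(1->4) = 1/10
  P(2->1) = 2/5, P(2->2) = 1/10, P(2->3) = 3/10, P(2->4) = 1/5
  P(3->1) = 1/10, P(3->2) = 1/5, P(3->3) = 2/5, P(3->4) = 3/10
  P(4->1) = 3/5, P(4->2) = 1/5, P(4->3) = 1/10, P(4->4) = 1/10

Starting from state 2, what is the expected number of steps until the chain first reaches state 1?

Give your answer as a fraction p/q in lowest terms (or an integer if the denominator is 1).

Answer: 1010/359

Derivation:
Let h_i = expected steps to first reach 1 from state i.
Boundary: h_1 = 0.
First-step equations for the other states:
  h_2 = 1 + 2/5*h_1 + 1/10*h_2 + 3/10*h_3 + 1/5*h_4
  h_3 = 1 + 1/10*h_1 + 1/5*h_2 + 2/5*h_3 + 3/10*h_4
  h_4 = 1 + 3/5*h_1 + 1/5*h_2 + 1/10*h_3 + 1/10*h_4

Substituting h_1 = 0 and rearranging gives the linear system (I - Q) h = 1:
  [9/10, -3/10, -1/5] . (h_2, h_3, h_4) = 1
  [-1/5, 3/5, -3/10] . (h_2, h_3, h_4) = 1
  [-1/5, -1/10, 9/10] . (h_2, h_3, h_4) = 1

Solving yields:
  h_2 = 1010/359
  h_3 = 1320/359
  h_4 = 770/359

Starting state is 2, so the expected hitting time is h_2 = 1010/359.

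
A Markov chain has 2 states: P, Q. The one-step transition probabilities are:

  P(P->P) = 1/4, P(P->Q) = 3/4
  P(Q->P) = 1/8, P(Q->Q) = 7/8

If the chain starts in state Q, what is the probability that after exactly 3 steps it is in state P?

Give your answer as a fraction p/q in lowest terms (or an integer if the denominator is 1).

Computing P^3 by repeated multiplication:
P^1 =
  P: [1/4, 3/4]
  Q: [1/8, 7/8]
P^2 =
  P: [5/32, 27/32]
  Q: [9/64, 55/64]
P^3 =
  P: [37/256, 219/256]
  Q: [73/512, 439/512]

(P^3)[Q -> P] = 73/512

Answer: 73/512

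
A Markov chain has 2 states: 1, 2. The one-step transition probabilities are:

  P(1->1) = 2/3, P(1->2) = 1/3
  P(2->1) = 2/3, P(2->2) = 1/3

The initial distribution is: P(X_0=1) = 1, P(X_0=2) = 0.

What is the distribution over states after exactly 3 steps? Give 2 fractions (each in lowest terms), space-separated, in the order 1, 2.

Propagating the distribution step by step (d_{t+1} = d_t * P):
d_0 = (1=1, 2=0)
  d_1[1] = 1*2/3 + 0*2/3 = 2/3
  d_1[2] = 1*1/3 + 0*1/3 = 1/3
d_1 = (1=2/3, 2=1/3)
  d_2[1] = 2/3*2/3 + 1/3*2/3 = 2/3
  d_2[2] = 2/3*1/3 + 1/3*1/3 = 1/3
d_2 = (1=2/3, 2=1/3)
  d_3[1] = 2/3*2/3 + 1/3*2/3 = 2/3
  d_3[2] = 2/3*1/3 + 1/3*1/3 = 1/3
d_3 = (1=2/3, 2=1/3)

Answer: 2/3 1/3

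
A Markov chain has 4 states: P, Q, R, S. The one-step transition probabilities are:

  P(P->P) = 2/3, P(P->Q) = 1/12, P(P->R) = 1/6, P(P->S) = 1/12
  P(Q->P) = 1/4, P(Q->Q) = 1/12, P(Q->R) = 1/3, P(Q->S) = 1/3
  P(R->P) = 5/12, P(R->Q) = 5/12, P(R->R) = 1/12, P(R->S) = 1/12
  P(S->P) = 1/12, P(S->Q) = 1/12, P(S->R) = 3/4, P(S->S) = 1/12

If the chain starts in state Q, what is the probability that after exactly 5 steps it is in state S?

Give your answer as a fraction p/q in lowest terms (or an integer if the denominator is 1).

Computing P^5 by repeated multiplication:
P^1 =
  P: [2/3, 1/12, 1/6, 1/12]
  Q: [1/4, 1/12, 1/3, 1/3]
  R: [5/12, 5/12, 1/12, 1/12]
  S: [1/12, 1/12, 3/4, 1/12]
P^2 =
  P: [13/24, 5/36, 31/144, 5/48]
  Q: [17/48, 7/36, 25/72, 5/48]
  R: [61/144, 1/9, 5/18, 3/16]
  S: [19/48, 1/3, 1/6, 5/48]
P^3 =
  P: [427/864, 67/432, 67/288, 17/144]
  Q: [757/1728, 43/216, 133/576, 19/144]
  R: [763/1728, 19/108, 469/1728, 1/9]
  S: [245/576, 5/36, 155/576, 1/6]
P^4 =
  P: [4925/10368, 139/864, 2509/10368, 211/1728]
  Q: [9311/20736, 277/1728, 5341/20736, 115/864]
  R: [9553/20736, 901/5184, 4939/20736, 55/432]
  S: [3071/6912, 299/1728, 1829/6912, 17/144]
P^5 =
  P: [19405/41472, 5101/31104, 30425/124416, 427/3456]
  Q: [37975/82944, 10525/62208, 62099/248832, 853/6912]
  R: [114571/248832, 10123/62208, 62221/248832, 2629/20736]
  S: [38117/82944, 3557/20736, 20099/82944, 875/6912]

(P^5)[Q -> S] = 853/6912

Answer: 853/6912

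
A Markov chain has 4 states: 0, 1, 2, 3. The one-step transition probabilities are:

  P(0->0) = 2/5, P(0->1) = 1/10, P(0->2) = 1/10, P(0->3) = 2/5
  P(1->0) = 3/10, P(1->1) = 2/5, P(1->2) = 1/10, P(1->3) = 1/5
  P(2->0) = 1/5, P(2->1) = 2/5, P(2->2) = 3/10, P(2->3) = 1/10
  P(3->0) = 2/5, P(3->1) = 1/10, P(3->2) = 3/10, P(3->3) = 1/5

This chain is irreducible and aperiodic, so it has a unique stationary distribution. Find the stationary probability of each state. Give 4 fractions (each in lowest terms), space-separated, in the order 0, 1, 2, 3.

The stationary distribution satisfies pi = pi * P, i.e.:
  pi_0 = 2/5*pi_0 + 3/10*pi_1 + 1/5*pi_2 + 2/5*pi_3
  pi_1 = 1/10*pi_0 + 2/5*pi_1 + 2/5*pi_2 + 1/10*pi_3
  pi_2 = 1/10*pi_0 + 1/10*pi_1 + 3/10*pi_2 + 3/10*pi_3
  pi_3 = 2/5*pi_0 + 1/5*pi_1 + 1/10*pi_2 + 1/5*pi_3
with normalization: pi_0 + pi_1 + pi_2 + pi_3 = 1.

Using the first 3 balance equations plus normalization, the linear system A*pi = b is:
  [-3/5, 3/10, 1/5, 2/5] . pi = 0
  [1/10, -3/5, 2/5, 1/10] . pi = 0
  [1/10, 1/10, -7/10, 3/10] . pi = 0
  [1, 1, 1, 1] . pi = 1

Solving yields:
  pi_0 = 247/726
  pi_1 = 27/121
  pi_2 = 68/363
  pi_3 = 181/726

Verification (pi * P):
  247/726*2/5 + 27/121*3/10 + 68/363*1/5 + 181/726*2/5 = 247/726 = pi_0  (ok)
  247/726*1/10 + 27/121*2/5 + 68/363*2/5 + 181/726*1/10 = 27/121 = pi_1  (ok)
  247/726*1/10 + 27/121*1/10 + 68/363*3/10 + 181/726*3/10 = 68/363 = pi_2  (ok)
  247/726*2/5 + 27/121*1/5 + 68/363*1/10 + 181/726*1/5 = 181/726 = pi_3  (ok)

Answer: 247/726 27/121 68/363 181/726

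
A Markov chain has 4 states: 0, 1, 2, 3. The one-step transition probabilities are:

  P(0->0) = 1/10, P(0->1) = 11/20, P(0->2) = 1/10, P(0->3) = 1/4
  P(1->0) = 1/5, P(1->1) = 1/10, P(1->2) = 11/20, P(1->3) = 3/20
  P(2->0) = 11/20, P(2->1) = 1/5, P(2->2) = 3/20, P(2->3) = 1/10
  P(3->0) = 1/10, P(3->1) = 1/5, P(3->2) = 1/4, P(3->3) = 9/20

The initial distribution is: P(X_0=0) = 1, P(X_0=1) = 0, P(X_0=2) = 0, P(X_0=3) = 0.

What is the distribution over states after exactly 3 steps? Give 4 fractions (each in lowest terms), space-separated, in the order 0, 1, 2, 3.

Propagating the distribution step by step (d_{t+1} = d_t * P):
d_0 = (0=1, 1=0, 2=0, 3=0)
  d_1[0] = 1*1/10 + 0*1/5 + 0*11/20 + 0*1/10 = 1/10
  d_1[1] = 1*11/20 + 0*1/10 + 0*1/5 + 0*1/5 = 11/20
  d_1[2] = 1*1/10 + 0*11/20 + 0*3/20 + 0*1/4 = 1/10
  d_1[3] = 1*1/4 + 0*3/20 + 0*1/10 + 0*9/20 = 1/4
d_1 = (0=1/10, 1=11/20, 2=1/10, 3=1/4)
  d_2[0] = 1/10*1/10 + 11/20*1/5 + 1/10*11/20 + 1/4*1/10 = 1/5
  d_2[1] = 1/10*11/20 + 11/20*1/10 + 1/10*1/5 + 1/4*1/5 = 9/50
  d_2[2] = 1/10*1/10 + 11/20*11/20 + 1/10*3/20 + 1/4*1/4 = 39/100
  d_2[3] = 1/10*1/4 + 11/20*3/20 + 1/10*1/10 + 1/4*9/20 = 23/100
d_2 = (0=1/5, 1=9/50, 2=39/100, 3=23/100)
  d_3[0] = 1/5*1/10 + 9/50*1/5 + 39/100*11/20 + 23/100*1/10 = 587/2000
  d_3[1] = 1/5*11/20 + 9/50*1/10 + 39/100*1/5 + 23/100*1/5 = 63/250
  d_3[2] = 1/5*1/10 + 9/50*11/20 + 39/100*3/20 + 23/100*1/4 = 47/200
  d_3[3] = 1/5*1/4 + 9/50*3/20 + 39/100*1/10 + 23/100*9/20 = 439/2000
d_3 = (0=587/2000, 1=63/250, 2=47/200, 3=439/2000)

Answer: 587/2000 63/250 47/200 439/2000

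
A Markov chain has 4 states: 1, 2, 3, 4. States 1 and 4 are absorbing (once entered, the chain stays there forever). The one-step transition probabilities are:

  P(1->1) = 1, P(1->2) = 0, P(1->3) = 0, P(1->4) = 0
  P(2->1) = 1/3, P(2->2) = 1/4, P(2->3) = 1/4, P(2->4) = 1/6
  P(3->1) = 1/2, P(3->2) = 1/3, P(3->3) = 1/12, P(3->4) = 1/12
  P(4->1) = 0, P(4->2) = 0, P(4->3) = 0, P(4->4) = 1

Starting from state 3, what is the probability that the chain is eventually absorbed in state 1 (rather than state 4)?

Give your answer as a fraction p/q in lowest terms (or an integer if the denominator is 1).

Let a_i = P(absorbed in 1 | start in state i).
Boundary conditions: a_1 = 1, a_4 = 0.
For each transient state i, a_i = sum_j P(i->j) * a_j:
  a_2 = 1/3*a_1 + 1/4*a_2 + 1/4*a_3 + 1/6*a_4
  a_3 = 1/2*a_1 + 1/3*a_2 + 1/12*a_3 + 1/12*a_4

Substituting a_1 = 1 and a_4 = 0, rearrange to (I - Q) a = r where r[i] = P(i -> 1):
  [3/4, -1/4] . (a_2, a_3) = 1/3
  [-1/3, 11/12] . (a_2, a_3) = 1/2

Solving yields:
  a_2 = 62/87
  a_3 = 70/87

Starting state is 3, so the absorption probability is a_3 = 70/87.

Answer: 70/87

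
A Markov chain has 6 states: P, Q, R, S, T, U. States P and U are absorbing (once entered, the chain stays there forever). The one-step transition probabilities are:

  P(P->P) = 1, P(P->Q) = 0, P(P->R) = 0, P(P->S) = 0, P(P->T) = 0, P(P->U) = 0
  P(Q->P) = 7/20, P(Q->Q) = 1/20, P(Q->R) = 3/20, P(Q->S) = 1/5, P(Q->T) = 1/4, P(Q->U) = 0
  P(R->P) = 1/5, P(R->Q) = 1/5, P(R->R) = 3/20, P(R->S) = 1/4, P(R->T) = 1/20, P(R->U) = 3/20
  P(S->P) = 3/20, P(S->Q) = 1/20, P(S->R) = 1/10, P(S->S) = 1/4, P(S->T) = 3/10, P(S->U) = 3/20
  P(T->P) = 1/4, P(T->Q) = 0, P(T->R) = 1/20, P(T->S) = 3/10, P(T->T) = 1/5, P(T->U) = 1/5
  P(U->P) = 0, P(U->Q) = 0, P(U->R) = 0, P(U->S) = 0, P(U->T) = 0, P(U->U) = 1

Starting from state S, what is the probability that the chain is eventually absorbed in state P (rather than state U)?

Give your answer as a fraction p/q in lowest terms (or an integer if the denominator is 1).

Answer: 3879/7037

Derivation:
Let a_i = P(absorbed in P | start in state i).
Boundary conditions: a_P = 1, a_U = 0.
For each transient state i, a_i = sum_j P(i->j) * a_j:
  a_Q = 7/20*a_P + 1/20*a_Q + 3/20*a_R + 1/5*a_S + 1/4*a_T + 0*a_U
  a_R = 1/5*a_P + 1/5*a_Q + 3/20*a_R + 1/4*a_S + 1/20*a_T + 3/20*a_U
  a_S = 3/20*a_P + 1/20*a_Q + 1/10*a_R + 1/4*a_S + 3/10*a_T + 3/20*a_U
  a_T = 1/4*a_P + 0*a_Q + 1/20*a_R + 3/10*a_S + 1/5*a_T + 1/5*a_U

Substituting a_P = 1 and a_U = 0, rearrange to (I - Q) a = r where r[i] = P(i -> P):
  [19/20, -3/20, -1/5, -1/4] . (a_Q, a_R, a_S, a_T) = 7/20
  [-1/5, 17/20, -1/4, -1/20] . (a_Q, a_R, a_S, a_T) = 1/5
  [-1/20, -1/10, 3/4, -3/10] . (a_Q, a_R, a_S, a_T) = 3/20
  [0, -1/20, -3/10, 4/5] . (a_Q, a_R, a_S, a_T) = 1/4

Solving yields:
  a_Q = 5108/7037
  a_R = 4229/7037
  a_S = 3879/7037
  a_T = 3918/7037

Starting state is S, so the absorption probability is a_S = 3879/7037.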